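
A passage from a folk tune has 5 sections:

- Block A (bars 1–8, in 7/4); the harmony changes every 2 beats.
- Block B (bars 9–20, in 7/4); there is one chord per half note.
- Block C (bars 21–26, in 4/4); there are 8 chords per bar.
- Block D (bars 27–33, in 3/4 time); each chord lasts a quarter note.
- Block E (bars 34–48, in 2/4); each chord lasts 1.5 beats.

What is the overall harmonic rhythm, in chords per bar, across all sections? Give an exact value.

A: 8 × 7 = 56 beats ÷ 2 = 28 chords.
B: 12 × 7 = 84 beats ÷ 2 = 42 chords.
C: 6 × 4 = 24 beats ÷ 0.5 = 48 chords.
D: 7 × 3 = 21 beats ÷ 1 = 21 chords.
E: 15 × 2 = 30 beats ÷ 1.5 = 20 chords.
Overall: 159 chords over 48 bars → 159/48 = 53/16 chords per bar.

53/16 chords per bar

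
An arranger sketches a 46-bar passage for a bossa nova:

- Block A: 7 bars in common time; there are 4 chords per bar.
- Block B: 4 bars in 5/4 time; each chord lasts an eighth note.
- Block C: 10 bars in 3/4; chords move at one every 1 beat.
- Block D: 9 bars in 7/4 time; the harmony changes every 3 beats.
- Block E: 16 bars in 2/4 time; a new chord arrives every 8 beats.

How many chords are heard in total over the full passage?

123 chords

A: 7·4 = 28 beats, 28/1 = 28 chords.
B: 4·5 = 20 beats, 20/0.5 = 40 chords.
C: 10·3 = 30 beats, 30/1 = 30 chords.
D: 9·7 = 63 beats, 63/3 = 21 chords.
E: 16·2 = 32 beats, 32/8 = 4 chords.
Total: 28 + 40 + 30 + 21 + 4 = 123.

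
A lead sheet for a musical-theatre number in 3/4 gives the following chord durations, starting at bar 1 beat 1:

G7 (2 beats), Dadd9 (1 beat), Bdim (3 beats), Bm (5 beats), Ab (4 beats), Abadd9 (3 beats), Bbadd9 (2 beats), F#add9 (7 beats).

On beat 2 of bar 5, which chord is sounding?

Beat 2 of bar 5 is beat (5−1)×3 + 2 = 14 overall.
Running totals: G7 ends at 2, Dadd9 ends at 3, Bdim ends at 6, Bm ends at 11, Ab ends at 15.
Beat 14 falls within Ab.

Ab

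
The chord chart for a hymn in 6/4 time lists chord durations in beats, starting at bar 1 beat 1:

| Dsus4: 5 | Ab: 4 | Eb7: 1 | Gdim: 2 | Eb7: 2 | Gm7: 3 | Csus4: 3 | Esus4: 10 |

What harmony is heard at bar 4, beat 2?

Beat 2 of bar 4 is beat (4−1)×6 + 2 = 20 overall.
Running totals: Dsus4 ends at 5, Ab ends at 9, Eb7 ends at 10, Gdim ends at 12, Eb7 ends at 14, Gm7 ends at 17, Csus4 ends at 20.
Beat 20 falls within Csus4.

Csus4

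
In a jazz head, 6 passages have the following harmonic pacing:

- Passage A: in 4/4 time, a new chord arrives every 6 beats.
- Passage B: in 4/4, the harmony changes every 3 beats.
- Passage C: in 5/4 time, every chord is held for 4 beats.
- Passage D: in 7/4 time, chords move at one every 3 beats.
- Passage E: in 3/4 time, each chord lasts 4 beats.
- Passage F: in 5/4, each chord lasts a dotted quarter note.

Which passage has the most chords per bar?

Passage F

A: 4 beats/bar ÷ 6 beats/chord = 2/3 chords/bar.
B: 4 beats/bar ÷ 3 beats/chord = 4/3 chords/bar.
C: 5 beats/bar ÷ 4 beats/chord = 1.25 chords/bar.
D: 7 beats/bar ÷ 3 beats/chord = 7/3 chords/bar.
E: 3 beats/bar ÷ 4 beats/chord = 0.75 chords/bar.
F: 5 beats/bar ÷ 1.5 beats/chord = 10/3 chords/bar.
Fastest is F at 10/3 chords/bar.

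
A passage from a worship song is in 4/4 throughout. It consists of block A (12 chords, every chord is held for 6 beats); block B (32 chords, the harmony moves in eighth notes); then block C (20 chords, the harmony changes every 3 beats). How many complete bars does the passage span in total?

A: 12 × 6 = 72 beats = 18 bars.
B: 32 × 0.5 = 16 beats = 4 bars.
C: 20 × 3 = 60 beats = 15 bars.
Total: 18 + 4 + 15 = 37 bars.

37 bars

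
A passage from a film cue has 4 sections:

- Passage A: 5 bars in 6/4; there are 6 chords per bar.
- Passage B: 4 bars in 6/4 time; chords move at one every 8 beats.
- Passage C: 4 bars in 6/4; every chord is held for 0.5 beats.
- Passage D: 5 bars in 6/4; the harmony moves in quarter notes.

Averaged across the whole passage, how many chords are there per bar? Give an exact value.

37/6 chords per bar

A: 5 bars of 6 beats is 30 beats; at 1 beat each that's 30 chords.
B: 4 bars of 6 beats is 24 beats; at 8 beats each that's 3 chords.
C: 4 bars of 6 beats is 24 beats; at 0.5 beats each that's 48 chords.
D: 5 bars of 6 beats is 30 beats; at 1 beat each that's 30 chords.
Overall: 111 chords over 18 bars → 111/18 = 37/6 chords per bar.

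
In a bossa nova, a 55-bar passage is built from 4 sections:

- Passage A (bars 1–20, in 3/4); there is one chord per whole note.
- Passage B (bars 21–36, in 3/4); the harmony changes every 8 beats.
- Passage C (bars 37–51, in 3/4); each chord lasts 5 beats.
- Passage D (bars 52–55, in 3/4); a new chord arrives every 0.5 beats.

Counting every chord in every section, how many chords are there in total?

A: 20·3 = 60 beats, 60/4 = 15 chords.
B: 16·3 = 48 beats, 48/8 = 6 chords.
C: 15·3 = 45 beats, 45/5 = 9 chords.
D: 4·3 = 12 beats, 12/0.5 = 24 chords.
Total: 15 + 6 + 9 + 24 = 54.

54 chords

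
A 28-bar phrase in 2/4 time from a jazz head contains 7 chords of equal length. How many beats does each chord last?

28 bars × 2 beats/bar = 56 beats total.
56 beats ÷ 7 chords = 8 beats per chord.

8 beats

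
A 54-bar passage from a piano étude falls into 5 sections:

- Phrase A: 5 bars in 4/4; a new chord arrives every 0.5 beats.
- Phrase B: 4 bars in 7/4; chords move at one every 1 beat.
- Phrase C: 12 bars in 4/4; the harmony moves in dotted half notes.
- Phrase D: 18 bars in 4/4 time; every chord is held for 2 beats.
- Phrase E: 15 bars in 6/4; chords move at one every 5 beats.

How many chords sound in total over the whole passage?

A has 20 beats and chords last 0.5 each, so 40 chords.
B has 28 beats and chords last 1 each, so 28 chords.
C has 48 beats and chords last 3 each, so 16 chords.
D has 72 beats and chords last 2 each, so 36 chords.
E has 90 beats and chords last 5 each, so 18 chords.
Total: 40 + 28 + 16 + 36 + 18 = 138.

138 chords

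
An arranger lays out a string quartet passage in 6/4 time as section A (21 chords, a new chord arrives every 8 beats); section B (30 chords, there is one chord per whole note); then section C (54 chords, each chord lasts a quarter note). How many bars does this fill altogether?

57 bars

A: 21 × 8 = 168 beats = 28 bars.
B: 30 × 4 = 120 beats = 20 bars.
C: 54 × 1 = 54 beats = 9 bars.
Total: 28 + 20 + 9 = 57 bars.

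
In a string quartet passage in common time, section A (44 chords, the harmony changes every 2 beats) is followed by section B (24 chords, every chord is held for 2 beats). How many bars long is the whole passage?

34 bars

A: 44 × 2 = 88 beats = 22 bars.
B: 24 × 2 = 48 beats = 12 bars.
Total: 22 + 12 = 34 bars.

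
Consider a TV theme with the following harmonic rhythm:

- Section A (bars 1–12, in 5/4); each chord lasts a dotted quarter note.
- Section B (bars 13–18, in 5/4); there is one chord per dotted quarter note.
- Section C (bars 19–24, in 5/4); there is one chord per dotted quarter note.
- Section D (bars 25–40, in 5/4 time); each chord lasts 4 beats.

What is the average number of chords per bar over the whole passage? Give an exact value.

A: 12 bars of 5 beats is 60 beats; at 1.5 beats each that's 40 chords.
B: 6 bars of 5 beats is 30 beats; at 1.5 beats each that's 20 chords.
C: 6 bars of 5 beats is 30 beats; at 1.5 beats each that's 20 chords.
D: 16 bars of 5 beats is 80 beats; at 4 beats each that's 20 chords.
Overall: 100 chords over 40 bars → 100/40 = 2.5 chords per bar.

2.5 chords per bar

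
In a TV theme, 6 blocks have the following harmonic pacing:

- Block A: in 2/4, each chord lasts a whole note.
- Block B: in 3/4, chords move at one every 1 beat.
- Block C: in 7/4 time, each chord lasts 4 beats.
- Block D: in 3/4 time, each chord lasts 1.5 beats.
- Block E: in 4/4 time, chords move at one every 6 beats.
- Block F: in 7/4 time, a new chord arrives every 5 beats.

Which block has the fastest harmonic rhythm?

A: 2/4 = 0.5 chords/bar.
B: 3/1 = 3 chords/bar.
C: 7/4 = 1.75 chords/bar.
D: 3/1.5 = 2 chords/bar.
E: 4/6 = 2/3 chords/bar.
F: 7/5 = 1.4 chords/bar.
Fastest is B at 3 chords/bar.

Block B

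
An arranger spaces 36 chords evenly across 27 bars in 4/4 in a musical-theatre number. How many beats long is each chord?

3 beats

27 bars × 4 beats/bar = 108 beats total.
108 beats ÷ 36 chords = 3 beats per chord.
(That is a dotted half note.)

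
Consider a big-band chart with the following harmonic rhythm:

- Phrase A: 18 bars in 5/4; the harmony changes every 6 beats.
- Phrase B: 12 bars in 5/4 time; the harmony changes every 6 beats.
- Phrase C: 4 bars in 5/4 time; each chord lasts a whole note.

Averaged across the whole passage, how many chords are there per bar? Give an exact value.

15/17 chords per bar

A: 18 bars of 5 beats is 90 beats; at 6 beats each that's 15 chords.
B: 12 bars of 5 beats is 60 beats; at 6 beats each that's 10 chords.
C: 4 bars of 5 beats is 20 beats; at 4 beats each that's 5 chords.
Overall: 30 chords over 34 bars → 30/34 = 15/17 chords per bar.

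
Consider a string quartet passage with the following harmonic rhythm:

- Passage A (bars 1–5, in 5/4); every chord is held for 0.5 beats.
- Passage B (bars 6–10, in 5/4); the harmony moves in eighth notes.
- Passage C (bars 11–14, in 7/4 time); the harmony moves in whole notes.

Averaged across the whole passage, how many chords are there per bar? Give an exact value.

107/14 chords per bar

A: 5 × 5 = 25 beats ÷ 0.5 = 50 chords.
B: 5 × 5 = 25 beats ÷ 0.5 = 50 chords.
C: 4 × 7 = 28 beats ÷ 4 = 7 chords.
Overall: 107 chords over 14 bars → 107/14 = 107/14 chords per bar.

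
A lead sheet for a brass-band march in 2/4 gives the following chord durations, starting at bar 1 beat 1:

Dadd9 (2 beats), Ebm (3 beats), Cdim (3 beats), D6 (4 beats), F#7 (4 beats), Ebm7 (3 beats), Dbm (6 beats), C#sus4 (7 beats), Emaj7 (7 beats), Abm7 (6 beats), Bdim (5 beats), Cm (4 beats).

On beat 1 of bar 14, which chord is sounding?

Beat 1 of bar 14 is beat (14−1)×2 + 1 = 27 overall.
Running totals: Dadd9 ends at 2, Ebm ends at 5, Cdim ends at 8, D6 ends at 12, F#7 ends at 16, Ebm7 ends at 19, Dbm ends at 25, C#sus4 ends at 32.
Beat 27 falls within C#sus4.

C#sus4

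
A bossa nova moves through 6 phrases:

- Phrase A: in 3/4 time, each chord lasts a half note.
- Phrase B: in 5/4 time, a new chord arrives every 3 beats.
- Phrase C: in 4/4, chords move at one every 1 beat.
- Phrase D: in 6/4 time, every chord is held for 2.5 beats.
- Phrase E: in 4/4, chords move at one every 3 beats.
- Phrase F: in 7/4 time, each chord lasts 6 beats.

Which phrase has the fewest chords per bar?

A: 3/2 = 1.5 chords/bar.
B: 5/3 = 5/3 chords/bar.
C: 4/1 = 4 chords/bar.
D: 6/2.5 = 2.4 chords/bar.
E: 4/3 = 4/3 chords/bar.
F: 7/6 = 7/6 chords/bar.
Slowest is F at 7/6 chords/bar.

Phrase F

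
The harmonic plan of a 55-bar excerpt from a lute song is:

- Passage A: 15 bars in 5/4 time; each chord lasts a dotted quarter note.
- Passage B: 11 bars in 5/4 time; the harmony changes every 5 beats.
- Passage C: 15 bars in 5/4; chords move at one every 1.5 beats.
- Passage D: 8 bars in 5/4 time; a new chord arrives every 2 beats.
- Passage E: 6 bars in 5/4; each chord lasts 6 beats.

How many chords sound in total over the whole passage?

136 chords

A has 75 beats and chords last 1.5 each, so 50 chords.
B has 55 beats and chords last 5 each, so 11 chords.
C has 75 beats and chords last 1.5 each, so 50 chords.
D has 40 beats and chords last 2 each, so 20 chords.
E has 30 beats and chords last 6 each, so 5 chords.
Total: 50 + 11 + 50 + 20 + 5 = 136.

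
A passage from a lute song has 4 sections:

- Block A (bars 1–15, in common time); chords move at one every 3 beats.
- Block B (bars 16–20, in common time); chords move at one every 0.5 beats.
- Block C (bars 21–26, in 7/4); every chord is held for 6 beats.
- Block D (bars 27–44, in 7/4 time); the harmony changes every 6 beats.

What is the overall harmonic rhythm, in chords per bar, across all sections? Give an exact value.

2 chords per bar

A: 15 bars of 4 beats is 60 beats; at 3 beats each that's 20 chords.
B: 5 bars of 4 beats is 20 beats; at 0.5 beats each that's 40 chords.
C: 6 bars of 7 beats is 42 beats; at 6 beats each that's 7 chords.
D: 18 bars of 7 beats is 126 beats; at 6 beats each that's 21 chords.
Overall: 88 chords over 44 bars → 88/44 = 2 chords per bar.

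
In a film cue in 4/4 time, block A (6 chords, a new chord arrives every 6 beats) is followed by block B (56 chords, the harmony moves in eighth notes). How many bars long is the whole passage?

16 bars

A: 6 × 6 = 36 beats = 9 bars.
B: 56 × 0.5 = 28 beats = 7 bars.
Total: 9 + 7 = 16 bars.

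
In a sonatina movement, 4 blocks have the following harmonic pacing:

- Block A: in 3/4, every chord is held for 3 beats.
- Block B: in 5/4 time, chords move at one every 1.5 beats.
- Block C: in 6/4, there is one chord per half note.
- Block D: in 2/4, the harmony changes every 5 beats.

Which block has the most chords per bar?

A: 3 beats/bar ÷ 3 beats/chord = 1 chord/bar.
B: 5 beats/bar ÷ 1.5 beats/chord = 10/3 chords/bar.
C: 6 beats/bar ÷ 2 beats/chord = 3 chords/bar.
D: 2 beats/bar ÷ 5 beats/chord = 0.4 chords/bar.
Fastest is B at 10/3 chords/bar.

Block B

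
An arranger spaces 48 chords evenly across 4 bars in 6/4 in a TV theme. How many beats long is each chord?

0.5 beats

4 bars × 6 beats/bar = 24 beats total.
24 beats ÷ 48 chords = 0.5 beats per chord.
(That is an eighth note.)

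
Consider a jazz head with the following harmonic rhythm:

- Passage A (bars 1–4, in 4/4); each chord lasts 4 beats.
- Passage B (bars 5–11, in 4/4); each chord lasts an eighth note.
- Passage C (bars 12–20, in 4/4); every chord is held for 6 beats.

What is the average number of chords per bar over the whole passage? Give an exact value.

3.3 chords per bar

A: 4 bars of 4 beats is 16 beats; at 4 beats each that's 4 chords.
B: 7 bars of 4 beats is 28 beats; at 0.5 beats each that's 56 chords.
C: 9 bars of 4 beats is 36 beats; at 6 beats each that's 6 chords.
Overall: 66 chords over 20 bars → 66/20 = 3.3 chords per bar.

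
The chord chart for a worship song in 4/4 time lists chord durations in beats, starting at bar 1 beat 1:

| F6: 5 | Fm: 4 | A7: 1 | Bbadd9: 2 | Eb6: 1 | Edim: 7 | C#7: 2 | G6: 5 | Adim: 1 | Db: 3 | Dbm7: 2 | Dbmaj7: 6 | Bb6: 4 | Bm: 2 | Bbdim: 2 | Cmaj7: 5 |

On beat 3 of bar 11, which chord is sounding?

Beat 3 of bar 11 is beat (11−1)×4 + 3 = 43 overall.
Running totals: F6 ends at 5, Fm ends at 9, A7 ends at 10, Bbadd9 ends at 12, Eb6 ends at 13, Edim ends at 20, C#7 ends at 22, G6 ends at 27, Adim ends at 28, Db ends at 31, Dbm7 ends at 33, Dbmaj7 ends at 39, Bb6 ends at 43.
Beat 43 falls within Bb6.

Bb6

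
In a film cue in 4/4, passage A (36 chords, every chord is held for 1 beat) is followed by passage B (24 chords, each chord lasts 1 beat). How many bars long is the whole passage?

15 bars

A: 36 × 1 = 36 beats = 9 bars.
B: 24 × 1 = 24 beats = 6 bars.
Total: 9 + 6 = 15 bars.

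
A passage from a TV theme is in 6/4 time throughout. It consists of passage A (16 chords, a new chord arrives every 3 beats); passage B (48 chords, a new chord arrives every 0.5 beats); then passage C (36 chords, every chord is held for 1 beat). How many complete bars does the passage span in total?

18 bars

A: 16 × 3 = 48 beats = 8 bars.
B: 48 × 0.5 = 24 beats = 4 bars.
C: 36 × 1 = 36 beats = 6 bars.
Total: 8 + 4 + 6 = 18 bars.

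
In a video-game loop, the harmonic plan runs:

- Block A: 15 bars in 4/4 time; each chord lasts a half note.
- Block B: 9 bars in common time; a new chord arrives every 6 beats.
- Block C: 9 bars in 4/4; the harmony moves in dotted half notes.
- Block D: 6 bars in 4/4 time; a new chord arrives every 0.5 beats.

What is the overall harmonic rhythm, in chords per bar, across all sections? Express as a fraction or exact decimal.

32/13 chords per bar

A: 15 bars of 4 beats is 60 beats; at 2 beats each that's 30 chords.
B: 9 bars of 4 beats is 36 beats; at 6 beats each that's 6 chords.
C: 9 bars of 4 beats is 36 beats; at 3 beats each that's 12 chords.
D: 6 bars of 4 beats is 24 beats; at 0.5 beats each that's 48 chords.
Overall: 96 chords over 39 bars → 96/39 = 32/13 chords per bar.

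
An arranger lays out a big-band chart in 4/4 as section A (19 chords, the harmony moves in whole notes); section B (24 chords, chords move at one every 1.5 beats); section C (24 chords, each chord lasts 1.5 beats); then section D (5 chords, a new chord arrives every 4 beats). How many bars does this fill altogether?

A: 19 × 4 = 76 beats = 19 bars.
B: 24 × 1.5 = 36 beats = 9 bars.
C: 24 × 1.5 = 36 beats = 9 bars.
D: 5 × 4 = 20 beats = 5 bars.
Total: 19 + 9 + 9 + 5 = 42 bars.

42 bars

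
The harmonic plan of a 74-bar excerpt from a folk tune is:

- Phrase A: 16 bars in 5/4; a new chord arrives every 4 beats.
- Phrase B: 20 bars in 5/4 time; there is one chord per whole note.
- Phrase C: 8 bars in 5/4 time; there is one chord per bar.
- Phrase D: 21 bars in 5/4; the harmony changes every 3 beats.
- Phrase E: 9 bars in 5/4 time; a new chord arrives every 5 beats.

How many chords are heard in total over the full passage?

97 chords

A: 16·5 = 80 beats, 80/4 = 20 chords.
B: 20·5 = 100 beats, 100/4 = 25 chords.
C: 8·5 = 40 beats, 40/5 = 8 chords.
D: 21·5 = 105 beats, 105/3 = 35 chords.
E: 9·5 = 45 beats, 45/5 = 9 chords.
Total: 20 + 25 + 8 + 35 + 9 = 97.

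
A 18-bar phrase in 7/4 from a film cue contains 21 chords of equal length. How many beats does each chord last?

6 beats

18 bars × 7 beats/bar = 126 beats total.
126 beats ÷ 21 chords = 6 beats per chord.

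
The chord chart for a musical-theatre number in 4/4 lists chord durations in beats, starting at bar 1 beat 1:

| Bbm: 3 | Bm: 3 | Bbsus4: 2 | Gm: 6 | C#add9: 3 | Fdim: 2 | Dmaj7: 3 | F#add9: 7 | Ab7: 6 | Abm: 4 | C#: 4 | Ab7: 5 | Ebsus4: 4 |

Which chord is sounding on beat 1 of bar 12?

Beat 1 of bar 12 is beat (12−1)×4 + 1 = 45 overall.
Running totals: Bbm ends at 3, Bm ends at 6, Bbsus4 ends at 8, Gm ends at 14, C#add9 ends at 17, Fdim ends at 19, Dmaj7 ends at 22, F#add9 ends at 29, Ab7 ends at 35, Abm ends at 39, C# ends at 43, Ab7 ends at 48.
Beat 45 falls within Ab7.

Ab7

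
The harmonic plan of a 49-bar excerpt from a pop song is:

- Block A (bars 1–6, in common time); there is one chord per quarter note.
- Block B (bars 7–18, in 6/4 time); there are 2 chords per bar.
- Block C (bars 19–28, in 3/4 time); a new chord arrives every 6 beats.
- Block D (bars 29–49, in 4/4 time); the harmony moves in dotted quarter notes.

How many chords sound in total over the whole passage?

109 chords

A: 6·4 = 24 beats, 24/1 = 24 chords.
B: 12·6 = 72 beats, 72/3 = 24 chords.
C: 10·3 = 30 beats, 30/6 = 5 chords.
D: 21·4 = 84 beats, 84/1.5 = 56 chords.
Total: 24 + 24 + 5 + 56 = 109.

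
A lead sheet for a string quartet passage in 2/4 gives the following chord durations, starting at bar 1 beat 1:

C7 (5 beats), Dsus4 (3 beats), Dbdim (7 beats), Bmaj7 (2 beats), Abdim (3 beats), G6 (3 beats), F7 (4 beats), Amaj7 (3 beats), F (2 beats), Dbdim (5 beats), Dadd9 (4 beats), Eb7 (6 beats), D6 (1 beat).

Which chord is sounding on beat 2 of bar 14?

Amaj7

Beat 2 of bar 14 is beat (14−1)×2 + 2 = 28 overall.
Running totals: C7 ends at 5, Dsus4 ends at 8, Dbdim ends at 15, Bmaj7 ends at 17, Abdim ends at 20, G6 ends at 23, F7 ends at 27, Amaj7 ends at 30.
Beat 28 falls within Amaj7.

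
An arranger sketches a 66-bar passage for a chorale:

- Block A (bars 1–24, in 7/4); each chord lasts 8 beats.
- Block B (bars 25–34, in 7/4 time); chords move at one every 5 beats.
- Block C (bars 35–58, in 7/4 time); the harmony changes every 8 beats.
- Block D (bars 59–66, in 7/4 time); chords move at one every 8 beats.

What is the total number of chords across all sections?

63 chords

A: 24·7 = 168 beats, 168/8 = 21 chords.
B: 10·7 = 70 beats, 70/5 = 14 chords.
C: 24·7 = 168 beats, 168/8 = 21 chords.
D: 8·7 = 56 beats, 56/8 = 7 chords.
Total: 21 + 14 + 21 + 7 = 63.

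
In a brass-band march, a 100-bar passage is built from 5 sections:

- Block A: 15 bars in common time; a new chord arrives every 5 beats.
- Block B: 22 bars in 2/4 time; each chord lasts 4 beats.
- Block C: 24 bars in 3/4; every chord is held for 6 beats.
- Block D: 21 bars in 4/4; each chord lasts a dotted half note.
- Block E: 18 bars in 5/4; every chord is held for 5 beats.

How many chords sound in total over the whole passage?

A: 15 bars × 4 beats = 60 beats; 5 beats/chord → 12 chords.
B: 22 bars × 2 beats = 44 beats; 4 beats/chord → 11 chords.
C: 24 bars × 3 beats = 72 beats; 6 beats/chord → 12 chords.
D: 21 bars × 4 beats = 84 beats; 3 beats/chord → 28 chords.
E: 18 bars × 5 beats = 90 beats; 5 beats/chord → 18 chords.
Total: 12 + 11 + 12 + 28 + 18 = 81.

81 chords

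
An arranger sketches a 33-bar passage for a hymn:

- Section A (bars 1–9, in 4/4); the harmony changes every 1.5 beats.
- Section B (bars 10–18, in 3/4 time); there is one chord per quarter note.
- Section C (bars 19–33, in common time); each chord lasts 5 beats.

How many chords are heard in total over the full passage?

A has 36 beats and chords last 1.5 each, so 24 chords.
B has 27 beats and chords last 1 each, so 27 chords.
C has 60 beats and chords last 5 each, so 12 chords.
Total: 24 + 27 + 12 = 63.

63 chords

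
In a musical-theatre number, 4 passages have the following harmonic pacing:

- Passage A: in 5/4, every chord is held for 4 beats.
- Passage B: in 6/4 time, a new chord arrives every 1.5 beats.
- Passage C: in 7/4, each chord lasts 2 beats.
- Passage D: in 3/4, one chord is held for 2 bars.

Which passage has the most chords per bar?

A: 5 beats/bar ÷ 4 beats/chord = 1.25 chords/bar.
B: 6 beats/bar ÷ 1.5 beats/chord = 4 chords/bar.
C: 7 beats/bar ÷ 2 beats/chord = 3.5 chords/bar.
D: 3 beats/bar ÷ 6 beats/chord = 0.5 chords/bar.
Fastest is B at 4 chords/bar.

Passage B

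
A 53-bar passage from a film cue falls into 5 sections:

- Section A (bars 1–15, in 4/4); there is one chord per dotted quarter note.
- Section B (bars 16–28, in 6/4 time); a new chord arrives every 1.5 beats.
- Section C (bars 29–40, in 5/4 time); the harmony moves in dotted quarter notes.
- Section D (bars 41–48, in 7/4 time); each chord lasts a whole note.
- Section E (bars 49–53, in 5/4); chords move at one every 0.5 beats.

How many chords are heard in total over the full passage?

A has 60 beats and chords last 1.5 each, so 40 chords.
B has 78 beats and chords last 1.5 each, so 52 chords.
C has 60 beats and chords last 1.5 each, so 40 chords.
D has 56 beats and chords last 4 each, so 14 chords.
E has 25 beats and chords last 0.5 each, so 50 chords.
Total: 40 + 52 + 40 + 14 + 50 = 196.

196 chords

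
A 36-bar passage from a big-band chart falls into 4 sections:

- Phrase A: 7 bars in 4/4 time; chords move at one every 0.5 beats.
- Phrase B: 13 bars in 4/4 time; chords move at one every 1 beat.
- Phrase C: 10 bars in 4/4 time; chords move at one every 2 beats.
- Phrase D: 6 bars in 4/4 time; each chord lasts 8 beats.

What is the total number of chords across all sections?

131 chords

A has 28 beats and chords last 0.5 each, so 56 chords.
B has 52 beats and chords last 1 each, so 52 chords.
C has 40 beats and chords last 2 each, so 20 chords.
D has 24 beats and chords last 8 each, so 3 chords.
Total: 56 + 52 + 20 + 3 = 131.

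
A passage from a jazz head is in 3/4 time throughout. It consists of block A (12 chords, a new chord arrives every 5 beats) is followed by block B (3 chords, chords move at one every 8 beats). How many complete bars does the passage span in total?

28 bars

A: 12 × 5 = 60 beats = 20 bars.
B: 3 × 8 = 24 beats = 8 bars.
Total: 20 + 8 = 28 bars.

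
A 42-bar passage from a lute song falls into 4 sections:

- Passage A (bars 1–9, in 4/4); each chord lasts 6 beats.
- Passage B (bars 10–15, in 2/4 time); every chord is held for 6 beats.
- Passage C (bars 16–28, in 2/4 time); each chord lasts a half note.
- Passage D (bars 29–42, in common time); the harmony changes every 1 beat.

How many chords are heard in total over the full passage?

A has 36 beats and chords last 6 each, so 6 chords.
B has 12 beats and chords last 6 each, so 2 chords.
C has 26 beats and chords last 2 each, so 13 chords.
D has 56 beats and chords last 1 each, so 56 chords.
Total: 6 + 2 + 13 + 56 = 77.

77 chords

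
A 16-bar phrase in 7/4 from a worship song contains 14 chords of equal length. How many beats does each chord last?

8 beats

16 bars × 7 beats/bar = 112 beats total.
112 beats ÷ 14 chords = 8 beats per chord.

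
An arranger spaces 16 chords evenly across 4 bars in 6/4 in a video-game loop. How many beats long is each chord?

4 bars × 6 beats/bar = 24 beats total.
24 beats ÷ 16 chords = 1.5 beats per chord.
(That is a dotted quarter note.)

1.5 beats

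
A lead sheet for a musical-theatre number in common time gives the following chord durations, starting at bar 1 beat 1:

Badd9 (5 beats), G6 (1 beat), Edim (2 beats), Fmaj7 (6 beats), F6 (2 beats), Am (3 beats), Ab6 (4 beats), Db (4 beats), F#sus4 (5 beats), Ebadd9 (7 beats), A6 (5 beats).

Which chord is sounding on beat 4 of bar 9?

Ebadd9

Beat 4 of bar 9 is beat (9−1)×4 + 4 = 36 overall.
Running totals: Badd9 ends at 5, G6 ends at 6, Edim ends at 8, Fmaj7 ends at 14, F6 ends at 16, Am ends at 19, Ab6 ends at 23, Db ends at 27, F#sus4 ends at 32, Ebadd9 ends at 39.
Beat 36 falls within Ebadd9.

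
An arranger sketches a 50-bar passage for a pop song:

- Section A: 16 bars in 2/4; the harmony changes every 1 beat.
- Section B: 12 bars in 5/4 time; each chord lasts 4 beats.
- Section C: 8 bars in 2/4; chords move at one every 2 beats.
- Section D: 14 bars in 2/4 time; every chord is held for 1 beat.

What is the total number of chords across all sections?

A: 16 bars × 2 beats = 32 beats; 1 beat/chord → 32 chords.
B: 12 bars × 5 beats = 60 beats; 4 beats/chord → 15 chords.
C: 8 bars × 2 beats = 16 beats; 2 beats/chord → 8 chords.
D: 14 bars × 2 beats = 28 beats; 1 beat/chord → 28 chords.
Total: 32 + 15 + 8 + 28 = 83.

83 chords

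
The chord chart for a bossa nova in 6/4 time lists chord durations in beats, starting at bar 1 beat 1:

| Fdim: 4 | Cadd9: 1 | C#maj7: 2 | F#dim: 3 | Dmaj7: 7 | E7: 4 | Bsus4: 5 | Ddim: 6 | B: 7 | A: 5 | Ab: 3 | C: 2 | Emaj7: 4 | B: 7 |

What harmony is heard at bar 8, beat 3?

Ab

Beat 3 of bar 8 is beat (8−1)×6 + 3 = 45 overall.
Running totals: Fdim ends at 4, Cadd9 ends at 5, C#maj7 ends at 7, F#dim ends at 10, Dmaj7 ends at 17, E7 ends at 21, Bsus4 ends at 26, Ddim ends at 32, B ends at 39, A ends at 44, Ab ends at 47.
Beat 45 falls within Ab.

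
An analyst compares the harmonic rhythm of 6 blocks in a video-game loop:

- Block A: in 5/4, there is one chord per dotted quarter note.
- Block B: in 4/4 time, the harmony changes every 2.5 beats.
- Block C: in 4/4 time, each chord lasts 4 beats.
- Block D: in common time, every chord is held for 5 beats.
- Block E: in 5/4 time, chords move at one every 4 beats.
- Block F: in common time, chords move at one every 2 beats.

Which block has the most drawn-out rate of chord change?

A: 5 beats/bar ÷ 1.5 beats/chord = 10/3 chords/bar.
B: 4 beats/bar ÷ 2.5 beats/chord = 1.6 chords/bar.
C: 4 beats/bar ÷ 4 beats/chord = 1 chord/bar.
D: 4 beats/bar ÷ 5 beats/chord = 0.8 chords/bar.
E: 5 beats/bar ÷ 4 beats/chord = 1.25 chords/bar.
F: 4 beats/bar ÷ 2 beats/chord = 2 chords/bar.
Slowest is D at 0.8 chords/bar.

Block D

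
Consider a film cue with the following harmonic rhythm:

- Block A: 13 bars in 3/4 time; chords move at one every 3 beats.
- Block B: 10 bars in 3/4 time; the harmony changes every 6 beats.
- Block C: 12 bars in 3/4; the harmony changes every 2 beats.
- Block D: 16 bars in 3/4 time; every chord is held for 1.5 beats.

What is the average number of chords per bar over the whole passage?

A: 13 bars of 3 beats is 39 beats; at 3 beats each that's 13 chords.
B: 10 bars of 3 beats is 30 beats; at 6 beats each that's 5 chords.
C: 12 bars of 3 beats is 36 beats; at 2 beats each that's 18 chords.
D: 16 bars of 3 beats is 48 beats; at 1.5 beats each that's 32 chords.
Overall: 68 chords over 51 bars → 68/51 = 4/3 chords per bar.

4/3 chords per bar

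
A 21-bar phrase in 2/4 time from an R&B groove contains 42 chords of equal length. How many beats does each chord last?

21 bars × 2 beats/bar = 42 beats total.
42 beats ÷ 42 chords = 1 beats per chord.
(That is a quarter note.)

1 beat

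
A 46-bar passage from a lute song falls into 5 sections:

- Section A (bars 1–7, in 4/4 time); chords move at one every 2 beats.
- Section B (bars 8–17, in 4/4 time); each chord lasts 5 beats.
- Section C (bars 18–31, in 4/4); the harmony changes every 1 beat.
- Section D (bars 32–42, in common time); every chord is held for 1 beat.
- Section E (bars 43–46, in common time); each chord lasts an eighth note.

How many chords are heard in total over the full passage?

A has 28 beats and chords last 2 each, so 14 chords.
B has 40 beats and chords last 5 each, so 8 chords.
C has 56 beats and chords last 1 each, so 56 chords.
D has 44 beats and chords last 1 each, so 44 chords.
E has 16 beats and chords last 0.5 each, so 32 chords.
Total: 14 + 8 + 56 + 44 + 32 = 154.

154 chords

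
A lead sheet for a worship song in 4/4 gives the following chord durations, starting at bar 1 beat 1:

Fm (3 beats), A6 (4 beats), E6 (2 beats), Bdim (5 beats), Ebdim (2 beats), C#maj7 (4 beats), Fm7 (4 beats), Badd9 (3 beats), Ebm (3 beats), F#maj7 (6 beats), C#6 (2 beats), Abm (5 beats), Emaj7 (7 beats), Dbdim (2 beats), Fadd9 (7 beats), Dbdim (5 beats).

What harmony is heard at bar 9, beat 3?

F#maj7

Beat 3 of bar 9 is beat (9−1)×4 + 3 = 35 overall.
Running totals: Fm ends at 3, A6 ends at 7, E6 ends at 9, Bdim ends at 14, Ebdim ends at 16, C#maj7 ends at 20, Fm7 ends at 24, Badd9 ends at 27, Ebm ends at 30, F#maj7 ends at 36.
Beat 35 falls within F#maj7.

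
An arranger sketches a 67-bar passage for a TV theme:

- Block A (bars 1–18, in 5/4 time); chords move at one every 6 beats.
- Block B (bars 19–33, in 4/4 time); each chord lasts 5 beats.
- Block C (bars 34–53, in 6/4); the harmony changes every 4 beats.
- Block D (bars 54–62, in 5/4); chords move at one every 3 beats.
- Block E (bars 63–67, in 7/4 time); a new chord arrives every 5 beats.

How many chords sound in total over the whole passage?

79 chords

A has 90 beats and chords last 6 each, so 15 chords.
B has 60 beats and chords last 5 each, so 12 chords.
C has 120 beats and chords last 4 each, so 30 chords.
D has 45 beats and chords last 3 each, so 15 chords.
E has 35 beats and chords last 5 each, so 7 chords.
Total: 15 + 12 + 30 + 15 + 7 = 79.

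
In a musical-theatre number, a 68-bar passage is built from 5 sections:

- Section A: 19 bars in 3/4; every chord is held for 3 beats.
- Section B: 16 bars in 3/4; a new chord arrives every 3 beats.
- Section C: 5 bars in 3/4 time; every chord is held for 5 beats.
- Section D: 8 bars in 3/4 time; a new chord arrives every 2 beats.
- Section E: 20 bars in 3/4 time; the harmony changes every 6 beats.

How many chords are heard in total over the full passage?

A has 57 beats and chords last 3 each, so 19 chords.
B has 48 beats and chords last 3 each, so 16 chords.
C has 15 beats and chords last 5 each, so 3 chords.
D has 24 beats and chords last 2 each, so 12 chords.
E has 60 beats and chords last 6 each, so 10 chords.
Total: 19 + 16 + 3 + 12 + 10 = 60.

60 chords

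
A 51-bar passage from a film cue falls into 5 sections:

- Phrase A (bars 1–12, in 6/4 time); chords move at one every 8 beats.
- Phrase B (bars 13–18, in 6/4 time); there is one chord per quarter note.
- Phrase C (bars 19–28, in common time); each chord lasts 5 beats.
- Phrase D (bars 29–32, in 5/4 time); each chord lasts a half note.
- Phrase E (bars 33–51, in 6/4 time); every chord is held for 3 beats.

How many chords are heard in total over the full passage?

101 chords

A: 12 bars × 6 beats = 72 beats; 8 beats/chord → 9 chords.
B: 6 bars × 6 beats = 36 beats; 1 beat/chord → 36 chords.
C: 10 bars × 4 beats = 40 beats; 5 beats/chord → 8 chords.
D: 4 bars × 5 beats = 20 beats; 2 beats/chord → 10 chords.
E: 19 bars × 6 beats = 114 beats; 3 beats/chord → 38 chords.
Total: 9 + 36 + 8 + 10 + 38 = 101.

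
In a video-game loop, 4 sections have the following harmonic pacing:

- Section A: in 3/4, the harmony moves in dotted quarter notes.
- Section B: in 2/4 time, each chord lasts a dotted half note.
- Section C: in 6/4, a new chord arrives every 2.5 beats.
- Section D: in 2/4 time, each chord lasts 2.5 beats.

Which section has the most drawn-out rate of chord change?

A: 3 beats/bar ÷ 1.5 beats/chord = 2 chords/bar.
B: 2 beats/bar ÷ 3 beats/chord = 2/3 chords/bar.
C: 6 beats/bar ÷ 2.5 beats/chord = 2.4 chords/bar.
D: 2 beats/bar ÷ 2.5 beats/chord = 0.8 chords/bar.
Slowest is B at 2/3 chords/bar.

Section B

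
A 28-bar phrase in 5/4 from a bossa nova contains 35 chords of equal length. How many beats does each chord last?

4 beats

28 bars × 5 beats/bar = 140 beats total.
140 beats ÷ 35 chords = 4 beats per chord.
(That is a whole note.)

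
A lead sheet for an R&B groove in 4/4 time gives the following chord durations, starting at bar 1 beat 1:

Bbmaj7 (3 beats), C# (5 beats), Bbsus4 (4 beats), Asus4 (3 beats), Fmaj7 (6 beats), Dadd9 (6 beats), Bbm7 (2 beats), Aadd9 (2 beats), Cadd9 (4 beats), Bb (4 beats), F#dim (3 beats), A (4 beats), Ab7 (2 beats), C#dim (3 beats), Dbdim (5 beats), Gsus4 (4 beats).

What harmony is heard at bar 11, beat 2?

Beat 2 of bar 11 is beat (11−1)×4 + 2 = 42 overall.
Running totals: Bbmaj7 ends at 3, C# ends at 8, Bbsus4 ends at 12, Asus4 ends at 15, Fmaj7 ends at 21, Dadd9 ends at 27, Bbm7 ends at 29, Aadd9 ends at 31, Cadd9 ends at 35, Bb ends at 39, F#dim ends at 42.
Beat 42 falls within F#dim.

F#dim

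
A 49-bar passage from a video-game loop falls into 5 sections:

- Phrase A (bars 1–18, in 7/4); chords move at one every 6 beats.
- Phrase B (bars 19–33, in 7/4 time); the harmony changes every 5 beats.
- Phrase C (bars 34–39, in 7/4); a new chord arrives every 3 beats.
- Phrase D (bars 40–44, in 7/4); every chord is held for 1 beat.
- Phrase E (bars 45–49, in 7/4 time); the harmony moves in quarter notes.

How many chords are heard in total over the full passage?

126 chords

A: 18·7 = 126 beats, 126/6 = 21 chords.
B: 15·7 = 105 beats, 105/5 = 21 chords.
C: 6·7 = 42 beats, 42/3 = 14 chords.
D: 5·7 = 35 beats, 35/1 = 35 chords.
E: 5·7 = 35 beats, 35/1 = 35 chords.
Total: 21 + 21 + 14 + 35 + 35 = 126.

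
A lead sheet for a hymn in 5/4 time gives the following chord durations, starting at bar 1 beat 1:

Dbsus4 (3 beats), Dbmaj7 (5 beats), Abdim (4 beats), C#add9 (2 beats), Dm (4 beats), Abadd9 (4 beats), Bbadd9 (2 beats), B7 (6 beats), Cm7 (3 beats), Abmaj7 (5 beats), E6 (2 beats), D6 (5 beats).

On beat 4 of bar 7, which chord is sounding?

Beat 4 of bar 7 is beat (7−1)×5 + 4 = 34 overall.
Running totals: Dbsus4 ends at 3, Dbmaj7 ends at 8, Abdim ends at 12, C#add9 ends at 14, Dm ends at 18, Abadd9 ends at 22, Bbadd9 ends at 24, B7 ends at 30, Cm7 ends at 33, Abmaj7 ends at 38.
Beat 34 falls within Abmaj7.

Abmaj7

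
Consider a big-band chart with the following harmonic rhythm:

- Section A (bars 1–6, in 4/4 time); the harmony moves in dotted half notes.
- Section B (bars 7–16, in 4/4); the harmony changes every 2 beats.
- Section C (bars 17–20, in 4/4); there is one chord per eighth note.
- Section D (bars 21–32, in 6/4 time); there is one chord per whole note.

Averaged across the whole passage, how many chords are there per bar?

39/16 chords per bar

A: 6 × 4 = 24 beats ÷ 3 = 8 chords.
B: 10 × 4 = 40 beats ÷ 2 = 20 chords.
C: 4 × 4 = 16 beats ÷ 0.5 = 32 chords.
D: 12 × 6 = 72 beats ÷ 4 = 18 chords.
Overall: 78 chords over 32 bars → 78/32 = 39/16 chords per bar.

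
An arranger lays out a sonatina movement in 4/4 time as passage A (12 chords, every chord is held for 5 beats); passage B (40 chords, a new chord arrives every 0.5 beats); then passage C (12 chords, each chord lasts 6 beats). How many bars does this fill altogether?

38 bars

A: 12 × 5 = 60 beats = 15 bars.
B: 40 × 0.5 = 20 beats = 5 bars.
C: 12 × 6 = 72 beats = 18 bars.
Total: 15 + 5 + 18 = 38 bars.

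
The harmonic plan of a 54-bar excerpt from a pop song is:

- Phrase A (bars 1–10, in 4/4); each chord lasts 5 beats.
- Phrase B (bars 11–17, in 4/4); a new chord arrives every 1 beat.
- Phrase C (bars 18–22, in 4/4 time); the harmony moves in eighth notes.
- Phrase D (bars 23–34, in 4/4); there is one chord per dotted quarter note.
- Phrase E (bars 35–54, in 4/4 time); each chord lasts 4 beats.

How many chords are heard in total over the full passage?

128 chords

A: 10·4 = 40 beats, 40/5 = 8 chords.
B: 7·4 = 28 beats, 28/1 = 28 chords.
C: 5·4 = 20 beats, 20/0.5 = 40 chords.
D: 12·4 = 48 beats, 48/1.5 = 32 chords.
E: 20·4 = 80 beats, 80/4 = 20 chords.
Total: 8 + 28 + 40 + 32 + 20 = 128.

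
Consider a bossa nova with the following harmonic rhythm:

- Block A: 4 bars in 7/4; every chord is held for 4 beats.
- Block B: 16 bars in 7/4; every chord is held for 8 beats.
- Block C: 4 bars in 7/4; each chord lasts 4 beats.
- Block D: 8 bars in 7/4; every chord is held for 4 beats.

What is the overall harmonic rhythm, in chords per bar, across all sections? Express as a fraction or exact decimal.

21/16 chords per bar

A: 4 bars of 7 beats is 28 beats; at 4 beats each that's 7 chords.
B: 16 bars of 7 beats is 112 beats; at 8 beats each that's 14 chords.
C: 4 bars of 7 beats is 28 beats; at 4 beats each that's 7 chords.
D: 8 bars of 7 beats is 56 beats; at 4 beats each that's 14 chords.
Overall: 42 chords over 32 bars → 42/32 = 21/16 chords per bar.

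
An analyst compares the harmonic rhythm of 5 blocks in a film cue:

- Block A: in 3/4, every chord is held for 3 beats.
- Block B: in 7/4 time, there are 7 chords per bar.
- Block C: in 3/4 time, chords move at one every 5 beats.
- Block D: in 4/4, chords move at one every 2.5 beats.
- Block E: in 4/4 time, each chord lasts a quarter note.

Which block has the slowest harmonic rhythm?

A: each chord is 3 beats in 3/4, so 1 per bar.
B: each chord is 1 beat in 7/4, so 7 per bar.
C: each chord is 5 beats in 3/4, so 0.6 per bar.
D: each chord is 2.5 beats in 4/4, so 1.6 per bar.
E: each chord is 1 beat in 4/4, so 4 per bar.
Slowest is C at 0.6 chords/bar.

Block C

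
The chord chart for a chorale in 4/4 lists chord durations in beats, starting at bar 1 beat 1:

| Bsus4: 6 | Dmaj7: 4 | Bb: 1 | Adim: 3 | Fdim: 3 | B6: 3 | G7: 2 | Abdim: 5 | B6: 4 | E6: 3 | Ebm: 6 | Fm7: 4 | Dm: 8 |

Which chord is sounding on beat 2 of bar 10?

Ebm

Beat 2 of bar 10 is beat (10−1)×4 + 2 = 38 overall.
Running totals: Bsus4 ends at 6, Dmaj7 ends at 10, Bb ends at 11, Adim ends at 14, Fdim ends at 17, B6 ends at 20, G7 ends at 22, Abdim ends at 27, B6 ends at 31, E6 ends at 34, Ebm ends at 40.
Beat 38 falls within Ebm.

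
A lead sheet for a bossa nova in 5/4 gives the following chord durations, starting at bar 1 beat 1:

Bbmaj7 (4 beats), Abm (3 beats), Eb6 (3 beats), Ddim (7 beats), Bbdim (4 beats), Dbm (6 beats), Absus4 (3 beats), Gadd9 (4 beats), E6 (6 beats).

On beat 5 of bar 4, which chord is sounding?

Beat 5 of bar 4 is beat (4−1)×5 + 5 = 20 overall.
Running totals: Bbmaj7 ends at 4, Abm ends at 7, Eb6 ends at 10, Ddim ends at 17, Bbdim ends at 21.
Beat 20 falls within Bbdim.

Bbdim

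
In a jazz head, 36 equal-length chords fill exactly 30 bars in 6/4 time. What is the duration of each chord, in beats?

5 beats

30 bars × 6 beats/bar = 180 beats total.
180 beats ÷ 36 chords = 5 beats per chord.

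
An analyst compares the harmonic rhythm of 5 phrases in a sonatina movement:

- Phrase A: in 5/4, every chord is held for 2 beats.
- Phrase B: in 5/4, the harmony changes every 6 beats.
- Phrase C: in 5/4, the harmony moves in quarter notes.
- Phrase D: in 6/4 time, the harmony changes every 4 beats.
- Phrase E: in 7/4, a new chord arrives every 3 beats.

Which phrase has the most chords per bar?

Phrase C

A: 5/2 = 2.5 chords/bar.
B: 5/6 = 5/6 chords/bar.
C: 5/1 = 5 chords/bar.
D: 6/4 = 1.5 chords/bar.
E: 7/3 = 7/3 chords/bar.
Fastest is C at 5 chords/bar.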